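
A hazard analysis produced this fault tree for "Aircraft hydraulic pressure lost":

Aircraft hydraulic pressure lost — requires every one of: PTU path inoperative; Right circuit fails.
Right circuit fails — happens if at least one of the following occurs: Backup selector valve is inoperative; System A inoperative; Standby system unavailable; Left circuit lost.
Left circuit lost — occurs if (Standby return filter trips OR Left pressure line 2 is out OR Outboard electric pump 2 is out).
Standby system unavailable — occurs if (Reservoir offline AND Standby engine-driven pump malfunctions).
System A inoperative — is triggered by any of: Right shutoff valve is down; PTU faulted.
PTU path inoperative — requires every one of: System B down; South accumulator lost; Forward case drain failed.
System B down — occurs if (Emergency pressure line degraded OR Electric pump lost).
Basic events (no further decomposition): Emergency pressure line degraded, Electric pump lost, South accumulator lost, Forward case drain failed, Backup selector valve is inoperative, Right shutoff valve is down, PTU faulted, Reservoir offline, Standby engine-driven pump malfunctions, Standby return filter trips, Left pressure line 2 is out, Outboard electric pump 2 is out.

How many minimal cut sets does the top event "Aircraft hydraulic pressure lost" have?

System B down [OR]: union of children's cut sets → 2 cut set(s).
PTU path inoperative [AND]: one cut set from each child combined → 2 × 1 × 1 = 2 cut set(s).
System A inoperative [OR]: union of children's cut sets → 2 cut set(s).
Standby system unavailable [AND]: one cut set from each child combined → 1 × 1 = 1 cut set(s).
Left circuit lost [OR]: union of children's cut sets → 3 cut set(s).
Right circuit fails [OR]: union of children's cut sets → 7 cut set(s).
Aircraft hydraulic pressure lost [AND]: one cut set from each child combined → 2 × 7 = 14 cut set(s).

14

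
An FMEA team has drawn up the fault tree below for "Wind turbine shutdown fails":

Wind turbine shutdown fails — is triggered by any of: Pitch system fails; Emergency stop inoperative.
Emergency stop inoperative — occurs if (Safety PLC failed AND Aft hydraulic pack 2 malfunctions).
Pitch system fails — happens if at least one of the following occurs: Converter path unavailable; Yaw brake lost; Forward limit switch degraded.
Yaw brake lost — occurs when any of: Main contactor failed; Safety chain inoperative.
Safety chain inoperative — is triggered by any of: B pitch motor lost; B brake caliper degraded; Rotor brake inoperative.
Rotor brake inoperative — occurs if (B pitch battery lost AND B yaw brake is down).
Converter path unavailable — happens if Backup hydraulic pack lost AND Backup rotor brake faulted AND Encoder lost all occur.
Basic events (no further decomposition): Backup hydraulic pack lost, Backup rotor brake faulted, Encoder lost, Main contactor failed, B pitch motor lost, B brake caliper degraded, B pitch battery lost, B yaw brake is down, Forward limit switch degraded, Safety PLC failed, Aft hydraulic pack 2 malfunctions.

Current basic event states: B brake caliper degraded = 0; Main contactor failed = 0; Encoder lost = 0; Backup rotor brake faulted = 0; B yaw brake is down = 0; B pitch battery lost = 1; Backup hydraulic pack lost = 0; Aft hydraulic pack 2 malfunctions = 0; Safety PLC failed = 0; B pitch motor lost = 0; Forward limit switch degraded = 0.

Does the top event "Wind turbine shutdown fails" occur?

No

Converter path unavailable [AND]: Backup hydraulic pack lost=not, Backup rotor brake faulted=not, Encoder lost=not → not all inputs occur → does not occur.
Rotor brake inoperative [AND]: B pitch battery lost=occurs, B yaw brake is down=not → not all inputs occur → does not occur.
Safety chain inoperative [OR]: B pitch motor lost=not, B brake caliper degraded=not, Rotor brake inoperative=not → no input occurs → does not occur.
Yaw brake lost [OR]: Main contactor failed=not, Safety chain inoperative=not → no input occurs → does not occur.
Pitch system fails [OR]: Converter path unavailable=not, Yaw brake lost=not, Forward limit switch degraded=not → no input occurs → does not occur.
Emergency stop inoperative [AND]: Safety PLC failed=not, Aft hydraulic pack 2 malfunctions=not → not all inputs occur → does not occur.
Wind turbine shutdown fails [OR]: Pitch system fails=not, Emergency stop inoperative=not → no input occurs → does not occur.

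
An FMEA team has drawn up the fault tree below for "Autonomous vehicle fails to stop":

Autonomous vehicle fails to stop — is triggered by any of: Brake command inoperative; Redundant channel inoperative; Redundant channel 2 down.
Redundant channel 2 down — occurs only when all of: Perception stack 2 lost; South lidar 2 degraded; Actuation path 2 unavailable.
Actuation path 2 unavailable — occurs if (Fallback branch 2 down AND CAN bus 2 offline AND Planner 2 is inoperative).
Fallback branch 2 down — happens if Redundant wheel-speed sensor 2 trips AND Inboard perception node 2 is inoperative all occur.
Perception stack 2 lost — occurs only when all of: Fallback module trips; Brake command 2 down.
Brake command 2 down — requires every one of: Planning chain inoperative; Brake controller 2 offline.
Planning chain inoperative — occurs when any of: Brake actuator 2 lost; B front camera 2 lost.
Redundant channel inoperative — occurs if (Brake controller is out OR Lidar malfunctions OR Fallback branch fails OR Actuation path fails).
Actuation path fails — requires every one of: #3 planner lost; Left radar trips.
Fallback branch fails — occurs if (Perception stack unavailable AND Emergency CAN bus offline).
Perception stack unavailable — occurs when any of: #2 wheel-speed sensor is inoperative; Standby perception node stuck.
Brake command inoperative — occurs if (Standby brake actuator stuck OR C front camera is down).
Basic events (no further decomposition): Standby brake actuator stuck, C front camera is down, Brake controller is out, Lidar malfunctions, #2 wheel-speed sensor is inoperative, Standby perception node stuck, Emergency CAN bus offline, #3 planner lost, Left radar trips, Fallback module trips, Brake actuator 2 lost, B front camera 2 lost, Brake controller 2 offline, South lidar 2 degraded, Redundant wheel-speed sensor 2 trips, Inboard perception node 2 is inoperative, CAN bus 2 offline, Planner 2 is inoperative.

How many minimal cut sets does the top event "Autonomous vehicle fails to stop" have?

Brake command inoperative [OR]: union of children's cut sets → 2 cut set(s).
Perception stack unavailable [OR]: union of children's cut sets → 2 cut set(s).
Fallback branch fails [AND]: one cut set from each child combined → 2 × 1 = 2 cut set(s).
Actuation path fails [AND]: one cut set from each child combined → 1 × 1 = 1 cut set(s).
Redundant channel inoperative [OR]: union of children's cut sets → 5 cut set(s).
Planning chain inoperative [OR]: union of children's cut sets → 2 cut set(s).
Brake command 2 down [AND]: one cut set from each child combined → 2 × 1 = 2 cut set(s).
Perception stack 2 lost [AND]: one cut set from each child combined → 1 × 2 = 2 cut set(s).
Fallback branch 2 down [AND]: one cut set from each child combined → 1 × 1 = 1 cut set(s).
Actuation path 2 unavailable [AND]: one cut set from each child combined → 1 × 1 × 1 = 1 cut set(s).
Redundant channel 2 down [AND]: one cut set from each child combined → 2 × 1 × 1 = 2 cut set(s).
Autonomous vehicle fails to stop [OR]: union of children's cut sets → 9 cut set(s).
Minimal cut sets: {Standby brake actuator stuck}; {C front camera is down}; {Brake controller is out}; {Lidar malfunctions}; {#2 wheel-speed sensor is inoperative, Emergency CAN bus offline}; {Emergency CAN bus offline, Standby perception node stuck}; {#3 planner lost, Left radar trips}; {Brake actuator 2 lost, Brake controller 2 offline, CAN bus 2 offline, Fallback module trips, Inboard perception node 2 is inoperative, Planner 2 is inoperative, Redundant wheel-speed sensor 2 trips, South lidar 2 degraded}; {B front camera 2 lost, Brake controller 2 offline, CAN bus 2 offline, Fallback module trips, Inboard perception node 2 is inoperative, Planner 2 is inoperative, Redundant wheel-speed sensor 2 trips, South lidar 2 degraded}.

9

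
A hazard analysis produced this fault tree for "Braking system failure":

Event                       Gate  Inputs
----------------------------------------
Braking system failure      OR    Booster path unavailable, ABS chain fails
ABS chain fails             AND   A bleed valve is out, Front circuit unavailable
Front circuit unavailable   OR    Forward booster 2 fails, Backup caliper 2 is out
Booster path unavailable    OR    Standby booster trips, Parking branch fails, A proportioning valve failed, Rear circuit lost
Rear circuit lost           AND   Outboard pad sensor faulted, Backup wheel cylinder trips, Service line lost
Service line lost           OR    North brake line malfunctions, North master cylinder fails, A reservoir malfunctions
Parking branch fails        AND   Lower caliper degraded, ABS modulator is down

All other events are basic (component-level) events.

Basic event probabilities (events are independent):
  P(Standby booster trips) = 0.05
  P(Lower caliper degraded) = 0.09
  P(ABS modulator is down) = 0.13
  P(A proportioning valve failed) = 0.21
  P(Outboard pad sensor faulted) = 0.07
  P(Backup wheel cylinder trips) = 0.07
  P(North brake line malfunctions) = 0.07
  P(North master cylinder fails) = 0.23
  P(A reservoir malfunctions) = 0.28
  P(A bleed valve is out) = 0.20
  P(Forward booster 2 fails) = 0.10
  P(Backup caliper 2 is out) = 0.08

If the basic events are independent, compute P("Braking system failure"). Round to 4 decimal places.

P(Parking branch fails) [AND] = 0.09 × 0.13 = 0.011700
P(Service line lost) [OR] = 1 − (1−0.07) × (1−0.23) × (1−0.28) = 0.484408
P(Rear circuit lost) [AND] = 0.07 × 0.07 × 0.484408 = 0.002374
P(Booster path unavailable) [OR] = 1 − (1−0.05) × (1−0.011700) × (1−0.21) × (1−0.002374) = 0.260042
P(Front circuit unavailable) [OR] = 1 − (1−0.10) × (1−0.08) = 0.172000
P(ABS chain fails) [AND] = 0.20 × 0.172000 = 0.034400
P(Braking system failure) [OR] = 1 − (1−0.260042) × (1−0.034400) = 0.285497
Rounded to 4 decimal places: P(Braking system failure) ≈ 0.2855.

0.2855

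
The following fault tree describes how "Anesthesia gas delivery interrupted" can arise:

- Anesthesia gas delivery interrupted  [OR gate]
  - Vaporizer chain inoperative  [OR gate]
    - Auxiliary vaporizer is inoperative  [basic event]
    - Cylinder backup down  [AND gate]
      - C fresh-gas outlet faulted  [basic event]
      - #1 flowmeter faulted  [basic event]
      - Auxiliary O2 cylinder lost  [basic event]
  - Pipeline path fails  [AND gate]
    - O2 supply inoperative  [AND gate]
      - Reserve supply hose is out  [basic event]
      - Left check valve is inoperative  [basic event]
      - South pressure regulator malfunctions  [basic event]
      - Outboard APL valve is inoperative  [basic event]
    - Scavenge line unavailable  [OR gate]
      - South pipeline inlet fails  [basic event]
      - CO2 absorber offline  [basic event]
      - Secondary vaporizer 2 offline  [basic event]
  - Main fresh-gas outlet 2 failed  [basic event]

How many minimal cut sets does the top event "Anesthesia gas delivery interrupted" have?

6

Cylinder backup down [AND]: one cut set from each child combined → 1 × 1 × 1 = 1 cut set(s).
Vaporizer chain inoperative [OR]: union of children's cut sets → 2 cut set(s).
O2 supply inoperative [AND]: one cut set from each child combined → 1 × 1 × 1 × 1 = 1 cut set(s).
Scavenge line unavailable [OR]: union of children's cut sets → 3 cut set(s).
Pipeline path fails [AND]: one cut set from each child combined → 1 × 3 = 3 cut set(s).
Anesthesia gas delivery interrupted [OR]: union of children's cut sets → 6 cut set(s).
Minimal cut sets: {Auxiliary vaporizer is inoperative}; {#1 flowmeter faulted, Auxiliary O2 cylinder lost, C fresh-gas outlet faulted}; {Left check valve is inoperative, Outboard APL valve is inoperative, Reserve supply hose is out, South pipeline inlet fails, South pressure regulator malfunctions}; {CO2 absorber offline, Left check valve is inoperative, Outboard APL valve is inoperative, Reserve supply hose is out, South pressure regulator malfunctions}; {Left check valve is inoperative, Outboard APL valve is inoperative, Reserve supply hose is out, Secondary vaporizer 2 offline, South pressure regulator malfunctions}; {Main fresh-gas outlet 2 failed}.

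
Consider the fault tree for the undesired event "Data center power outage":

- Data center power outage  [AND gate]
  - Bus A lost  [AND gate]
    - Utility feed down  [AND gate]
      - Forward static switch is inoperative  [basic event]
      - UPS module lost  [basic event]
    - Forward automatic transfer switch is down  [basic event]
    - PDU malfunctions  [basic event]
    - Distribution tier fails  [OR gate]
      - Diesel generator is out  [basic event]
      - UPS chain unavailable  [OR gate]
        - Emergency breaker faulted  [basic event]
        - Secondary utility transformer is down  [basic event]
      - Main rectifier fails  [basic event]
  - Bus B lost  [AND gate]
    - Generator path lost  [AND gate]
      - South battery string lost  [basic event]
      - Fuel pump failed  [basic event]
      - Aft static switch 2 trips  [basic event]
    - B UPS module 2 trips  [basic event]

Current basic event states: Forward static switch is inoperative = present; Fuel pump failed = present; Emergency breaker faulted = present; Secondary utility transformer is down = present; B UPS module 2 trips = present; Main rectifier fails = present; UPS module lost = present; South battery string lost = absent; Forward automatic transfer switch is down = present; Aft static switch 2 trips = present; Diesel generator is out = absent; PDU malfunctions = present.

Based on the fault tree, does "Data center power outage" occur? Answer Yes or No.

No

Utility feed down [AND]: Forward static switch is inoperative=occurs, UPS module lost=occurs → all inputs occur → occurs.
UPS chain unavailable [OR]: Emergency breaker faulted=occurs, Secondary utility transformer is down=occurs → at least one input occurs → occurs.
Distribution tier fails [OR]: Diesel generator is out=not, UPS chain unavailable=occurs, Main rectifier fails=occurs → at least one input occurs → occurs.
Bus A lost [AND]: Utility feed down=occurs, Forward automatic transfer switch is down=occurs, PDU malfunctions=occurs, Distribution tier fails=occurs → all inputs occur → occurs.
Generator path lost [AND]: South battery string lost=not, Fuel pump failed=occurs, Aft static switch 2 trips=occurs → not all inputs occur → does not occur.
Bus B lost [AND]: Generator path lost=not, B UPS module 2 trips=occurs → not all inputs occur → does not occur.
Data center power outage [AND]: Bus A lost=occurs, Bus B lost=not → not all inputs occur → does not occur.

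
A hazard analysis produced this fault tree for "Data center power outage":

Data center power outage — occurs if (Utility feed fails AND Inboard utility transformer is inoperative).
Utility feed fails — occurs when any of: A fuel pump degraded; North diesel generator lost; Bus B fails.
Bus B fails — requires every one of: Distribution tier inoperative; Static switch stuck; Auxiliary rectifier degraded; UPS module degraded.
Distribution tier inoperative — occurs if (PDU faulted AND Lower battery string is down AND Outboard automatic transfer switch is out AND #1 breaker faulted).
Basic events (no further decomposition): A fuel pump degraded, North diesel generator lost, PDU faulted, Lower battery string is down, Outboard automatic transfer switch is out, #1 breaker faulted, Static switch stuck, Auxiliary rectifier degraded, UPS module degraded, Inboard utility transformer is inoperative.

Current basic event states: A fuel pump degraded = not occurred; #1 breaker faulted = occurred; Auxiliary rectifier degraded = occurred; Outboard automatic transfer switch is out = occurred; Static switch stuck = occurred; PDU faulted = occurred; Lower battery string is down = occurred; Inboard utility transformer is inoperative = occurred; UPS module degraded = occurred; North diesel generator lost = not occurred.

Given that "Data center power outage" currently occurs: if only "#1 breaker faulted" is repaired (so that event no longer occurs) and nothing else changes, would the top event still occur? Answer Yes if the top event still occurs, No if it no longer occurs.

Counterfactual: set "#1 breaker faulted" to not occurred.
Distribution tier inoperative [AND]: PDU faulted=occurs, Lower battery string is down=occurs, Outboard automatic transfer switch is out=occurs, #1 breaker faulted=not → not all inputs occur → does not occur.
Bus B fails [AND]: Distribution tier inoperative=not, Static switch stuck=occurs, Auxiliary rectifier degraded=occurs, UPS module degraded=occurs → not all inputs occur → does not occur.
Utility feed fails [OR]: A fuel pump degraded=not, North diesel generator lost=not, Bus B fails=not → no input occurs → does not occur.
Data center power outage [AND]: Utility feed fails=not, Inboard utility transformer is inoperative=occurs → not all inputs occur → does not occur.

No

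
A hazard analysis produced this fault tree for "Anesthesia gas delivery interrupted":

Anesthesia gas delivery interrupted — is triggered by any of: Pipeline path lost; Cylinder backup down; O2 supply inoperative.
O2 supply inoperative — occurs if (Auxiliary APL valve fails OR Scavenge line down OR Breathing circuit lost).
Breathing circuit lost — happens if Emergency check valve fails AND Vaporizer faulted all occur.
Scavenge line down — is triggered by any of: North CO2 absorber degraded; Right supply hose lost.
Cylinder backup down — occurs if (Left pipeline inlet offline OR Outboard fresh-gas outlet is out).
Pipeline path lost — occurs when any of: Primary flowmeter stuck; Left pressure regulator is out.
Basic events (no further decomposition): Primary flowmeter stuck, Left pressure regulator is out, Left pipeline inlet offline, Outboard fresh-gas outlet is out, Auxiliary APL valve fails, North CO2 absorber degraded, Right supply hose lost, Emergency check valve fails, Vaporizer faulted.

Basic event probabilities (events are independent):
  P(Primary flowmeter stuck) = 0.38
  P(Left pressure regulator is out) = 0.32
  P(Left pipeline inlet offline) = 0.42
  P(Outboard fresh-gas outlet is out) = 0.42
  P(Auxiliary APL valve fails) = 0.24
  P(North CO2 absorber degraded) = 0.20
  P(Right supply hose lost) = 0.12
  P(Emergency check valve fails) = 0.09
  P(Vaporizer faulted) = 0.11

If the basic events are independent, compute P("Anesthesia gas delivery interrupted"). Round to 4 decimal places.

0.9249

P(Pipeline path lost) [OR] = 1 − (1−0.38) × (1−0.32) = 0.578400
P(Cylinder backup down) [OR] = 1 − (1−0.42) × (1−0.42) = 0.663600
P(Scavenge line down) [OR] = 1 − (1−0.20) × (1−0.12) = 0.296000
P(Breathing circuit lost) [AND] = 0.09 × 0.11 = 0.009900
P(O2 supply inoperative) [OR] = 1 − (1−0.24) × (1−0.296000) × (1−0.009900) = 0.470257
P(Anesthesia gas delivery interrupted) [OR] = 1 − (1−0.578400) × (1−0.663600) × (1−0.470257) = 0.924869
Rounded to 4 decimal places: P(Anesthesia gas delivery interrupted) ≈ 0.9249.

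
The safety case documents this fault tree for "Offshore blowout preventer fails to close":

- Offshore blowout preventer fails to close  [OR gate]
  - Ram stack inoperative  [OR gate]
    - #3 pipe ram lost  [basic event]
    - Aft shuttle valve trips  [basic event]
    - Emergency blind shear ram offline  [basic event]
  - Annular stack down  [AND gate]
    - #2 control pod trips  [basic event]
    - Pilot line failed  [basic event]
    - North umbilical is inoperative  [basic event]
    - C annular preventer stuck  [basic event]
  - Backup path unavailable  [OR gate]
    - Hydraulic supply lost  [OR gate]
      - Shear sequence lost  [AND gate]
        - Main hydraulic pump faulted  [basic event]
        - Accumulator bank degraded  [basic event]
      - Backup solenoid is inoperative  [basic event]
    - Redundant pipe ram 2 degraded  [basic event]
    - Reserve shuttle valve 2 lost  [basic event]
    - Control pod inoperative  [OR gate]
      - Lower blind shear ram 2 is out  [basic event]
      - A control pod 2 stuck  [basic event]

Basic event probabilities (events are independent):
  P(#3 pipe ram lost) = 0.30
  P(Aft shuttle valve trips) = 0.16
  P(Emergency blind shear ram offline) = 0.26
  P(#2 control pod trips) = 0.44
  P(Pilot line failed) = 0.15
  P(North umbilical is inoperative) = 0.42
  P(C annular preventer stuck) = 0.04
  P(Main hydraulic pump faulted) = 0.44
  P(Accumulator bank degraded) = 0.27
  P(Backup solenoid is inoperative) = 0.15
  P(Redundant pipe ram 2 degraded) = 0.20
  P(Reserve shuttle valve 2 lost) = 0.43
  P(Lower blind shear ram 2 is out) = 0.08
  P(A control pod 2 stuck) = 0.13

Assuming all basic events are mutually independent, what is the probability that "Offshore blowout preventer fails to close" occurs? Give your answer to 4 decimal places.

0.8812

P(Ram stack inoperative) [OR] = 1 − (1−0.30) × (1−0.16) × (1−0.26) = 0.564880
P(Annular stack down) [AND] = 0.44 × 0.15 × 0.42 × 0.04 = 0.001109
P(Shear sequence lost) [AND] = 0.44 × 0.27 = 0.118800
P(Hydraulic supply lost) [OR] = 1 − (1−0.118800) × (1−0.15) = 0.250980
P(Control pod inoperative) [OR] = 1 − (1−0.08) × (1−0.13) = 0.199600
P(Backup path unavailable) [OR] = 1 − (1−0.250980) × (1−0.20) × (1−0.43) × (1−0.199600) = 0.726621
P(Offshore blowout preventer fails to close) [OR] = 1 − (1−0.564880) × (1−0.001109) × (1−0.726621) = 0.881179
Rounded to 4 decimal places: P(Offshore blowout preventer fails to close) ≈ 0.8812.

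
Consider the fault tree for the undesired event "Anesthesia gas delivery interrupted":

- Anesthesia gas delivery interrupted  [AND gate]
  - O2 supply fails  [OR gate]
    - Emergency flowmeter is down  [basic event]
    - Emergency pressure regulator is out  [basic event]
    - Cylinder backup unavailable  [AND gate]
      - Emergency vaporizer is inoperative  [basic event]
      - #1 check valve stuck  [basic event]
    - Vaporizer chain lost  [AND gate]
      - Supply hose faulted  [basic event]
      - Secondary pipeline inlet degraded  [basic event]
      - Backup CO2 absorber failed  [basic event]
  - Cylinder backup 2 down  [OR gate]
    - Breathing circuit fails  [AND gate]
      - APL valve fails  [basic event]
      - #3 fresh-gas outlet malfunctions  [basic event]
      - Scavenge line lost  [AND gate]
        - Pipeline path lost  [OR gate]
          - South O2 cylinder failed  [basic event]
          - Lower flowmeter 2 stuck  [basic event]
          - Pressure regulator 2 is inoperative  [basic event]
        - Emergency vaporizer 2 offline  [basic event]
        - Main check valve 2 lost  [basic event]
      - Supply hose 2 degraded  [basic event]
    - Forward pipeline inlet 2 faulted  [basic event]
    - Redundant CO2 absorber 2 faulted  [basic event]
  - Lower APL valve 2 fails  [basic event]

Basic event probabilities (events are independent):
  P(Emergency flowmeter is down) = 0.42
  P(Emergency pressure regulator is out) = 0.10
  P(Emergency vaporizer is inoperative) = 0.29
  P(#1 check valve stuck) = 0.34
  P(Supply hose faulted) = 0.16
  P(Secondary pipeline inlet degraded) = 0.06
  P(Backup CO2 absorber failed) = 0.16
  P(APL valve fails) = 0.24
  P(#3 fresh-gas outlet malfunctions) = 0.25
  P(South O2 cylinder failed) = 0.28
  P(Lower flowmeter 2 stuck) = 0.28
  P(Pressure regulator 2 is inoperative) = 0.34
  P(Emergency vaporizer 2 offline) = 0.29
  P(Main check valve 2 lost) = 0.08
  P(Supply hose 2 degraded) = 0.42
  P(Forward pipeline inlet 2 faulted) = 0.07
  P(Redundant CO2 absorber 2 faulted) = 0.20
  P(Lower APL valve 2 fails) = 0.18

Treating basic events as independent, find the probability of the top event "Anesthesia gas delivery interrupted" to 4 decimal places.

0.0245

P(Cylinder backup unavailable) [AND] = 0.29 × 0.34 = 0.098600
P(Vaporizer chain lost) [AND] = 0.16 × 0.06 × 0.16 = 0.001536
P(O2 supply fails) [OR] = 1 − (1−0.42) × (1−0.10) × (1−0.098600) × (1−0.001536) = 0.530192
P(Pipeline path lost) [OR] = 1 − (1−0.28) × (1−0.28) × (1−0.34) = 0.657856
P(Scavenge line lost) [AND] = 0.657856 × 0.29 × 0.08 = 0.015262
P(Breathing circuit fails) [AND] = 0.24 × 0.25 × 0.015262 × 0.42 = 0.000385
P(Cylinder backup 2 down) [OR] = 1 − (1−0.000385) × (1−0.07) × (1−0.20) = 0.256286
P(Anesthesia gas delivery interrupted) [AND] = 0.530192 × 0.256286 × 0.18 = 0.024459
Rounded to 4 decimal places: P(Anesthesia gas delivery interrupted) ≈ 0.0245.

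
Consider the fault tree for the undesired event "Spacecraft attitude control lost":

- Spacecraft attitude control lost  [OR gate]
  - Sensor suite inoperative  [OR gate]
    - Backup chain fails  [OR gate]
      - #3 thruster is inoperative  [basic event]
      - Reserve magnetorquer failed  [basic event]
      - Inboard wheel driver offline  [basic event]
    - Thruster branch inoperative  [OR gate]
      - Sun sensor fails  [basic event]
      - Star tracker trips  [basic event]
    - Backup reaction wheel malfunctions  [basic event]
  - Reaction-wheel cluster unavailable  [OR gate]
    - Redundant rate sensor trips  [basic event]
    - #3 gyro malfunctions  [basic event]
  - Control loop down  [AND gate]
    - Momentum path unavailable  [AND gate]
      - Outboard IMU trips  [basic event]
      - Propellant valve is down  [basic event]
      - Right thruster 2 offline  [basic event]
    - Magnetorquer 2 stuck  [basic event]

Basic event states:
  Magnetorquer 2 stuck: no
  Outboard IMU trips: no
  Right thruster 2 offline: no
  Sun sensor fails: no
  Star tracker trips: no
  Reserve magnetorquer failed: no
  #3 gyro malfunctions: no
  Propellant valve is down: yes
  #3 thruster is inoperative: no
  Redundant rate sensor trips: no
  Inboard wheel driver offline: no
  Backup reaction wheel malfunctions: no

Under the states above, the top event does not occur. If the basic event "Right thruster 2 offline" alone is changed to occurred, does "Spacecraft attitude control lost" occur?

No

Counterfactual: set "Right thruster 2 offline" to occurred.
Backup chain fails [OR]: #3 thruster is inoperative=not, Reserve magnetorquer failed=not, Inboard wheel driver offline=not → no input occurs → does not occur.
Thruster branch inoperative [OR]: Sun sensor fails=not, Star tracker trips=not → no input occurs → does not occur.
Sensor suite inoperative [OR]: Backup chain fails=not, Thruster branch inoperative=not, Backup reaction wheel malfunctions=not → no input occurs → does not occur.
Reaction-wheel cluster unavailable [OR]: Redundant rate sensor trips=not, #3 gyro malfunctions=not → no input occurs → does not occur.
Momentum path unavailable [AND]: Outboard IMU trips=not, Propellant valve is down=occurs, Right thruster 2 offline=occurs → not all inputs occur → does not occur.
Control loop down [AND]: Momentum path unavailable=not, Magnetorquer 2 stuck=not → not all inputs occur → does not occur.
Spacecraft attitude control lost [OR]: Sensor suite inoperative=not, Reaction-wheel cluster unavailable=not, Control loop down=not → no input occurs → does not occur.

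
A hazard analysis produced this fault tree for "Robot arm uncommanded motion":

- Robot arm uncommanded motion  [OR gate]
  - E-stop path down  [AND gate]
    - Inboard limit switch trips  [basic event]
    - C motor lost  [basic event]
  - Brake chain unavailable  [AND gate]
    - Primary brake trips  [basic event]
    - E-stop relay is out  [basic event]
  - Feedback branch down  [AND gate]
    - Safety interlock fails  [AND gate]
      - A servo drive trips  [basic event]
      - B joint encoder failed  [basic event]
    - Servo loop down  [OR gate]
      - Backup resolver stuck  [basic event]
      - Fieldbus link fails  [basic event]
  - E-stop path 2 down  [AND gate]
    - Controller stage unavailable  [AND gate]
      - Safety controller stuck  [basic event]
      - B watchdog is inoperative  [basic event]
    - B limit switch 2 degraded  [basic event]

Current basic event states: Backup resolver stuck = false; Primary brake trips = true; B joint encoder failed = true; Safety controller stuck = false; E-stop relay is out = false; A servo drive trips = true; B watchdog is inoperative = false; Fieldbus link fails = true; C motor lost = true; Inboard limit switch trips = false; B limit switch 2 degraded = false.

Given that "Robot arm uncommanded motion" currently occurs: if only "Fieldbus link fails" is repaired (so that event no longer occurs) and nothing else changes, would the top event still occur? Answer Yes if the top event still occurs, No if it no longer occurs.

No

Counterfactual: set "Fieldbus link fails" to not occurred.
E-stop path down [AND]: Inboard limit switch trips=not, C motor lost=occurs → not all inputs occur → does not occur.
Brake chain unavailable [AND]: Primary brake trips=occurs, E-stop relay is out=not → not all inputs occur → does not occur.
Safety interlock fails [AND]: A servo drive trips=occurs, B joint encoder failed=occurs → all inputs occur → occurs.
Servo loop down [OR]: Backup resolver stuck=not, Fieldbus link fails=not → no input occurs → does not occur.
Feedback branch down [AND]: Safety interlock fails=occurs, Servo loop down=not → not all inputs occur → does not occur.
Controller stage unavailable [AND]: Safety controller stuck=not, B watchdog is inoperative=not → not all inputs occur → does not occur.
E-stop path 2 down [AND]: Controller stage unavailable=not, B limit switch 2 degraded=not → not all inputs occur → does not occur.
Robot arm uncommanded motion [OR]: E-stop path down=not, Brake chain unavailable=not, Feedback branch down=not, E-stop path 2 down=not → no input occurs → does not occur.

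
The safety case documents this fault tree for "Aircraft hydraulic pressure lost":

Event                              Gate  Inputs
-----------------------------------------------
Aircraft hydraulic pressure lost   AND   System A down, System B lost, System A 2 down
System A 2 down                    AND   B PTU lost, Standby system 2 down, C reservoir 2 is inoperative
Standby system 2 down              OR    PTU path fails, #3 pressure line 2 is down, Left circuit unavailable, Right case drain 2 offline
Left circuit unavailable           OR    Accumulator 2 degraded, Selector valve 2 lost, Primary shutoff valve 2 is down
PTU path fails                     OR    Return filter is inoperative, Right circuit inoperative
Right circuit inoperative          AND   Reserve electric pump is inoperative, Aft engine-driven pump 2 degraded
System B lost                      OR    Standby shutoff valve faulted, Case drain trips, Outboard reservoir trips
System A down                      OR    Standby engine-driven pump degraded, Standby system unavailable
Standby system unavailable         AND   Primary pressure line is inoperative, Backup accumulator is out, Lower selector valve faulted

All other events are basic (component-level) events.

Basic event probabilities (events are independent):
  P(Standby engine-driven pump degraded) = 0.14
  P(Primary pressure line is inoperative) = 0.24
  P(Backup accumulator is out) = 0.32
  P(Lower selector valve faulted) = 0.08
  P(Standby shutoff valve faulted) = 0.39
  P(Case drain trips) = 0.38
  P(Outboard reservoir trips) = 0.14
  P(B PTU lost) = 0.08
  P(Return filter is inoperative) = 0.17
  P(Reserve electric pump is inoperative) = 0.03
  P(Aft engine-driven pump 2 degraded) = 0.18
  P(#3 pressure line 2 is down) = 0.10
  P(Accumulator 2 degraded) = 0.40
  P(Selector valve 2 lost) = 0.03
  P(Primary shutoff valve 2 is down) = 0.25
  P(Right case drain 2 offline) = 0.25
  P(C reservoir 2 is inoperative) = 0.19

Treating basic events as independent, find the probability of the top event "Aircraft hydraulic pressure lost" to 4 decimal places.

P(Standby system unavailable) [AND] = 0.24 × 0.32 × 0.08 = 0.006144
P(System A down) [OR] = 1 − (1−0.14) × (1−0.006144) = 0.145284
P(System B lost) [OR] = 1 − (1−0.39) × (1−0.38) × (1−0.14) = 0.674748
P(Right circuit inoperative) [AND] = 0.03 × 0.18 = 0.005400
P(PTU path fails) [OR] = 1 − (1−0.17) × (1−0.005400) = 0.174482
P(Left circuit unavailable) [OR] = 1 − (1−0.40) × (1−0.03) × (1−0.25) = 0.563500
P(Standby system 2 down) [OR] = 1 − (1−0.174482) × (1−0.10) × (1−0.563500) × (1−0.25) = 0.756771
P(System A 2 down) [AND] = 0.08 × 0.756771 × 0.19 = 0.011503
P(Aircraft hydraulic pressure lost) [AND] = 0.145284 × 0.674748 × 0.011503 = 0.001128
Rounded to 4 decimal places: P(Aircraft hydraulic pressure lost) ≈ 0.0011.

0.0011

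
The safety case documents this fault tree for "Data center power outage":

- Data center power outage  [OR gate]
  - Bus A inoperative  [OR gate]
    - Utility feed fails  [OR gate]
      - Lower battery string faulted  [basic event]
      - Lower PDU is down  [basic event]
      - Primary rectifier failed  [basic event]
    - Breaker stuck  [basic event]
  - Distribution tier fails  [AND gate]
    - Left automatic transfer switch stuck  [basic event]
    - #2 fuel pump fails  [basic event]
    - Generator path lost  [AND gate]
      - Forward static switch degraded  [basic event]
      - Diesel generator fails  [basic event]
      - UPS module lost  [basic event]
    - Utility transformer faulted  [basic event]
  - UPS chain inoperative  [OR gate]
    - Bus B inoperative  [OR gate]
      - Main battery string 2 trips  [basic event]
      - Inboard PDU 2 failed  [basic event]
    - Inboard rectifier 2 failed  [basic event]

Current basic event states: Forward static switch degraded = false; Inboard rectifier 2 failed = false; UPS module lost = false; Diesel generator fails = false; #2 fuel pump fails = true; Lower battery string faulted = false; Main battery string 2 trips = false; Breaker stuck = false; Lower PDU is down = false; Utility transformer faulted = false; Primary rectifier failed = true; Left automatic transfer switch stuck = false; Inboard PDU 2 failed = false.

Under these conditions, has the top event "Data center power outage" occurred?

Utility feed fails [OR]: Lower battery string faulted=not, Lower PDU is down=not, Primary rectifier failed=occurs → at least one input occurs → occurs.
Bus A inoperative [OR]: Utility feed fails=occurs, Breaker stuck=not → at least one input occurs → occurs.
Generator path lost [AND]: Forward static switch degraded=not, Diesel generator fails=not, UPS module lost=not → not all inputs occur → does not occur.
Distribution tier fails [AND]: Left automatic transfer switch stuck=not, #2 fuel pump fails=occurs, Generator path lost=not, Utility transformer faulted=not → not all inputs occur → does not occur.
Bus B inoperative [OR]: Main battery string 2 trips=not, Inboard PDU 2 failed=not → no input occurs → does not occur.
UPS chain inoperative [OR]: Bus B inoperative=not, Inboard rectifier 2 failed=not → no input occurs → does not occur.
Data center power outage [OR]: Bus A inoperative=occurs, Distribution tier fails=not, UPS chain inoperative=not → at least one input occurs → occurs.

Yes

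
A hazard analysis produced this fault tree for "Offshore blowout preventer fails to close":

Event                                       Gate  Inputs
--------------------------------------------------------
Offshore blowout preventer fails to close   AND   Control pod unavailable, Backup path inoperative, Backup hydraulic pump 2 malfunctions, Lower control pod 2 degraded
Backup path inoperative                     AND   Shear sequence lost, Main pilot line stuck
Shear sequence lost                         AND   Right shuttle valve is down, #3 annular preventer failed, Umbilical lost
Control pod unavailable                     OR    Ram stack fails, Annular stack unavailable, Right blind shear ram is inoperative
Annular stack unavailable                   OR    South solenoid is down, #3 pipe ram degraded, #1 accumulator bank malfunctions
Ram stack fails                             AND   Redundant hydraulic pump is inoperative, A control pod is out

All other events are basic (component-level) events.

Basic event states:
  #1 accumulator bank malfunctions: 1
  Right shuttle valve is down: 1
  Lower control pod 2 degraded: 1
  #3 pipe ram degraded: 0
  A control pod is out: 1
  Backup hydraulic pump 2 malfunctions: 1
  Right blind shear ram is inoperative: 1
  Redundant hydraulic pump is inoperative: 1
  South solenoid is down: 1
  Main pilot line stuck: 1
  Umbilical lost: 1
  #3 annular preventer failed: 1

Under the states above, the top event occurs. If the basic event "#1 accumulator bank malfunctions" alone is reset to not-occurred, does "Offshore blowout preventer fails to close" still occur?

Yes

Counterfactual: set "#1 accumulator bank malfunctions" to not occurred.
Ram stack fails [AND]: Redundant hydraulic pump is inoperative=occurs, A control pod is out=occurs → all inputs occur → occurs.
Annular stack unavailable [OR]: South solenoid is down=occurs, #3 pipe ram degraded=not, #1 accumulator bank malfunctions=not → at least one input occurs → occurs.
Control pod unavailable [OR]: Ram stack fails=occurs, Annular stack unavailable=occurs, Right blind shear ram is inoperative=occurs → at least one input occurs → occurs.
Shear sequence lost [AND]: Right shuttle valve is down=occurs, #3 annular preventer failed=occurs, Umbilical lost=occurs → all inputs occur → occurs.
Backup path inoperative [AND]: Shear sequence lost=occurs, Main pilot line stuck=occurs → all inputs occur → occurs.
Offshore blowout preventer fails to close [AND]: Control pod unavailable=occurs, Backup path inoperative=occurs, Backup hydraulic pump 2 malfunctions=occurs, Lower control pod 2 degraded=occurs → all inputs occur → occurs.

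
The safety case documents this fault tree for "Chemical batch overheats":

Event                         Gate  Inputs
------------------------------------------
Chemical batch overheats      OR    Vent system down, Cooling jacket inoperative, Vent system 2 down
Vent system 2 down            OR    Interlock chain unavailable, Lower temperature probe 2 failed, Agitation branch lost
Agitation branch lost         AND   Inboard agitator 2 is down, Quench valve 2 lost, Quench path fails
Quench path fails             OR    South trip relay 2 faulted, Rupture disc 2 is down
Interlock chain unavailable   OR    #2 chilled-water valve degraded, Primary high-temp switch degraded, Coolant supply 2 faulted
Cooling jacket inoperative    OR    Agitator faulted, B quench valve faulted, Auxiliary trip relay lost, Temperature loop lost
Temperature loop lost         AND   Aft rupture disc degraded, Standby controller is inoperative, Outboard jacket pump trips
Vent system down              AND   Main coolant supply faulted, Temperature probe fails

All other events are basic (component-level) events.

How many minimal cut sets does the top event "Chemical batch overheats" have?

Vent system down [AND]: one cut set from each child combined → 1 × 1 = 1 cut set(s).
Temperature loop lost [AND]: one cut set from each child combined → 1 × 1 × 1 = 1 cut set(s).
Cooling jacket inoperative [OR]: union of children's cut sets → 4 cut set(s).
Interlock chain unavailable [OR]: union of children's cut sets → 3 cut set(s).
Quench path fails [OR]: union of children's cut sets → 2 cut set(s).
Agitation branch lost [AND]: one cut set from each child combined → 1 × 1 × 2 = 2 cut set(s).
Vent system 2 down [OR]: union of children's cut sets → 6 cut set(s).
Chemical batch overheats [OR]: union of children's cut sets → 11 cut set(s).

11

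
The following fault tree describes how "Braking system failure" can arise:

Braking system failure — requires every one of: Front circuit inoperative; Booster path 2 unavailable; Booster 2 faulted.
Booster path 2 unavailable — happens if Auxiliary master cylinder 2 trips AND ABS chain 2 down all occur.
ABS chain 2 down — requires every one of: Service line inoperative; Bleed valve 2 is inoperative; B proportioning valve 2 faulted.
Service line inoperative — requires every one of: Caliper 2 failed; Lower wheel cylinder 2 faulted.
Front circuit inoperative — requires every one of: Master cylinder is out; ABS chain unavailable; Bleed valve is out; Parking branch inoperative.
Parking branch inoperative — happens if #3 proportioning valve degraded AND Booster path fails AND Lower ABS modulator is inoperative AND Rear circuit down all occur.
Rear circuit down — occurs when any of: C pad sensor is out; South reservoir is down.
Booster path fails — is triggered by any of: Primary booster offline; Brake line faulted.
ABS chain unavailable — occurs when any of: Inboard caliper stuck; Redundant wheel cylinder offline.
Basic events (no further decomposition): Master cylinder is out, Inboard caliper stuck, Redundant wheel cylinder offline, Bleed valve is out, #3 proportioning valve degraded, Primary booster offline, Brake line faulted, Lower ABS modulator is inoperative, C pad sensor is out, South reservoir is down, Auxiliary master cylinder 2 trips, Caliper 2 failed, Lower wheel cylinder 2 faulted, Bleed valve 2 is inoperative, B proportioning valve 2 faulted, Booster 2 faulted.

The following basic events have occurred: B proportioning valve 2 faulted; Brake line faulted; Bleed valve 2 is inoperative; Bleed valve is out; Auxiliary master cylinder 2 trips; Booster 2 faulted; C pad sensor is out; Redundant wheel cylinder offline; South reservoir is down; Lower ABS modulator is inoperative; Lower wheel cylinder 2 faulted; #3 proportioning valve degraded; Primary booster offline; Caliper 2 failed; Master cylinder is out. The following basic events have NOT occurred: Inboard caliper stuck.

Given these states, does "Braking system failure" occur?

Yes

ABS chain unavailable [OR]: Inboard caliper stuck=not, Redundant wheel cylinder offline=occurs → at least one input occurs → occurs.
Booster path fails [OR]: Primary booster offline=occurs, Brake line faulted=occurs → at least one input occurs → occurs.
Rear circuit down [OR]: C pad sensor is out=occurs, South reservoir is down=occurs → at least one input occurs → occurs.
Parking branch inoperative [AND]: #3 proportioning valve degraded=occurs, Booster path fails=occurs, Lower ABS modulator is inoperative=occurs, Rear circuit down=occurs → all inputs occur → occurs.
Front circuit inoperative [AND]: Master cylinder is out=occurs, ABS chain unavailable=occurs, Bleed valve is out=occurs, Parking branch inoperative=occurs → all inputs occur → occurs.
Service line inoperative [AND]: Caliper 2 failed=occurs, Lower wheel cylinder 2 faulted=occurs → all inputs occur → occurs.
ABS chain 2 down [AND]: Service line inoperative=occurs, Bleed valve 2 is inoperative=occurs, B proportioning valve 2 faulted=occurs → all inputs occur → occurs.
Booster path 2 unavailable [AND]: Auxiliary master cylinder 2 trips=occurs, ABS chain 2 down=occurs → all inputs occur → occurs.
Braking system failure [AND]: Front circuit inoperative=occurs, Booster path 2 unavailable=occurs, Booster 2 faulted=occurs → all inputs occur → occurs.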